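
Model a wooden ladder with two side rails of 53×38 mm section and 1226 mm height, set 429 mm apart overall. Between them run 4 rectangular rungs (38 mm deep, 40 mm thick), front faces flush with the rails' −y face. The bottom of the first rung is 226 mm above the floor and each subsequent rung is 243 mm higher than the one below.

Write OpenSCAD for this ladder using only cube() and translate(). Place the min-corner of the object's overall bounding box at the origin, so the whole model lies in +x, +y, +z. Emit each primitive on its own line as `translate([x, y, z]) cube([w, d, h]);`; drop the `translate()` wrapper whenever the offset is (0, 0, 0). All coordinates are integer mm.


cube([53, 38, 1226]);
translate([376, 0, 0]) cube([53, 38, 1226]);
translate([53, 0, 226]) cube([323, 38, 40]);
translate([53, 0, 469]) cube([323, 38, 40]);
translate([53, 0, 712]) cube([323, 38, 40]);
translate([53, 0, 955]) cube([323, 38, 40]);


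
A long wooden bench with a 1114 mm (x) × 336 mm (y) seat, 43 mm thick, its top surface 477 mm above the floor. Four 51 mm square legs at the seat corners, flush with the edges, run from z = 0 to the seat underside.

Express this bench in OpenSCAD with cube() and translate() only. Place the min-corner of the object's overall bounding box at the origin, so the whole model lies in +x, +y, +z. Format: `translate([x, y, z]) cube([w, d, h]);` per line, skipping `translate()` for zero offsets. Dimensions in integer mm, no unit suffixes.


translate([0, 0, 434]) cube([1114, 336, 43]);
cube([51, 51, 434]);
translate([0, 285, 0]) cube([51, 51, 434]);
translate([1063, 0, 0]) cube([51, 51, 434]);
translate([1063, 285, 0]) cube([51, 51, 434]);


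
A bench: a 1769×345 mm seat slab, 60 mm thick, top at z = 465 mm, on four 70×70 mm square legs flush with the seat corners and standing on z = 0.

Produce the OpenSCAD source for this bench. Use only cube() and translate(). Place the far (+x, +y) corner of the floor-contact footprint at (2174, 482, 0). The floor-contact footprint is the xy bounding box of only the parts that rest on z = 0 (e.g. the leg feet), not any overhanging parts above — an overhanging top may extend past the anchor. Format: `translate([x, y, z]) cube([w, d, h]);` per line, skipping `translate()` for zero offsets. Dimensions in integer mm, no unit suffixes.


// leg_h = 465 − 60 = 405
translate([405, 137, 405]) cube([1769, 345, 60]);
translate([405, 137, 0]) cube([70, 70, 405]);
translate([405, 412, 0]) cube([70, 70, 405]);
translate([2104, 137, 0]) cube([70, 70, 405]);
translate([2104, 412, 0]) cube([70, 70, 405]);


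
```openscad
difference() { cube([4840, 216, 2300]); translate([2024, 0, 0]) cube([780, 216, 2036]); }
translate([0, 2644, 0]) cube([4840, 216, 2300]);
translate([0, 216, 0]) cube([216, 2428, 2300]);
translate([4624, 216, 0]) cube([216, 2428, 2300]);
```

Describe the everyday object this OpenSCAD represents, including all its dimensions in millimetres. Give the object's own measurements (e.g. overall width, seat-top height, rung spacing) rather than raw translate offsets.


A single room: four walls, each 2300 mm tall and 216 mm thick, enclosing an outside footprint 4840×2860 mm (x × y), no floor or roof. The front and back walls (−y and +y sides) run the full x-width; the side walls fit between their inner faces. A door opening 780 mm wide and 2036 mm tall is cut through the front wall from the floor up, its −x edge 2024 mm from the wall's −x end.


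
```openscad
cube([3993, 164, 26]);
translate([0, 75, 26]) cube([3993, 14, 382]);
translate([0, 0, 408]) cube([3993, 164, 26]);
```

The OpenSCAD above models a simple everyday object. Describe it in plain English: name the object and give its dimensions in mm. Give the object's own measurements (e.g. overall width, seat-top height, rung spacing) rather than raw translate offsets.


An I-beam lying along x, 3993 mm long. Overall section height 434 mm. Two flanges 164 mm wide (y) and 26 mm thick, one on the floor and one at the top; a web 14 mm thick runs between them, centred on the flange width.


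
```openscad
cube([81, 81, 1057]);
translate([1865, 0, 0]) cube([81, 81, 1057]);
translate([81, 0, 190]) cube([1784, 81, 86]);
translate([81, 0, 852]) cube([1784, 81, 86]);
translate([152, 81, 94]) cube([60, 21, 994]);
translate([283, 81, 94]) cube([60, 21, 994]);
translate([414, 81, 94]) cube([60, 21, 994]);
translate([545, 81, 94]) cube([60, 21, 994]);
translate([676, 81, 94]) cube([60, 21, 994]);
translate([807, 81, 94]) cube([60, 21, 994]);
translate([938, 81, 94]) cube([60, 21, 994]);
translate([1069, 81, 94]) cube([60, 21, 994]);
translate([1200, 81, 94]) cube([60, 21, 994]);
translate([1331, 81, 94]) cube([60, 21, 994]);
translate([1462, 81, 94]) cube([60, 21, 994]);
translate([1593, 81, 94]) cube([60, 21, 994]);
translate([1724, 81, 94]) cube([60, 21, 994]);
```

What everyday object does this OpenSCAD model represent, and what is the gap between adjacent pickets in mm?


A fence section. The picket gap is 71 mm.

Two posts, two rails, 13 pickets — a fence section. Span 1784 mm holds 13 pickets of 60 mm with 14 equal gaps: ⌊(1784 − 13·60) / 14⌋ = 71 mm.


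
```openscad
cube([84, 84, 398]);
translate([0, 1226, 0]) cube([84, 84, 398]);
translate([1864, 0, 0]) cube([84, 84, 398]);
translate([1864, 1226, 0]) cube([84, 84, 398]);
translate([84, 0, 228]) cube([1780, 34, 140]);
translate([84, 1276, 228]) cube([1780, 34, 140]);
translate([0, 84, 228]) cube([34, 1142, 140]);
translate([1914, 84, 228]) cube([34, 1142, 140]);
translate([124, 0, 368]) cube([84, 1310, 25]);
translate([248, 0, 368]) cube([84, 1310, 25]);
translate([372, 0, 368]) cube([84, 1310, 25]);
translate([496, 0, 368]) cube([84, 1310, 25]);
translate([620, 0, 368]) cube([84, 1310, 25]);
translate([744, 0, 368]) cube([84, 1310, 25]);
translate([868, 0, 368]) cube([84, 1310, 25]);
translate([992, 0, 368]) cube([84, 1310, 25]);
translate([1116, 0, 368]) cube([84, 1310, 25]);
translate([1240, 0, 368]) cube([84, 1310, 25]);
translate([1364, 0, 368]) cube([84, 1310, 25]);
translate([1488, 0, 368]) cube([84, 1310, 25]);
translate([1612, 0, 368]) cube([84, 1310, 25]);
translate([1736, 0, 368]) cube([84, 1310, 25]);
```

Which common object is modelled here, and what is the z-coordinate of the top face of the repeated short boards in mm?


A bed frame. The slat-top height is 393 mm.

Four posts, four rails, and a row of slats — a bed frame. Slats sit on the rails at z = 228 + 140 = 368; with slat thickness 25, the top is 393 mm.


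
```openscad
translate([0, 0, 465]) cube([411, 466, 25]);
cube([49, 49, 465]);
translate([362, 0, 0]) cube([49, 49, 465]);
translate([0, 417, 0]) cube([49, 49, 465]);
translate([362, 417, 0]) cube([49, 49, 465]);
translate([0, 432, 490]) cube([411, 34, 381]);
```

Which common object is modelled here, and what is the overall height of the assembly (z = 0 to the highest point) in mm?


A chair. The overall height is 871 mm.

A slab on four corner posts with a tall panel at the back — a chair. The seat slab sits at z = 465 with thickness 25, and the 381 mm backrest starts at the seat top, so the overall height is 465 + 25 + 381 = 871 mm.


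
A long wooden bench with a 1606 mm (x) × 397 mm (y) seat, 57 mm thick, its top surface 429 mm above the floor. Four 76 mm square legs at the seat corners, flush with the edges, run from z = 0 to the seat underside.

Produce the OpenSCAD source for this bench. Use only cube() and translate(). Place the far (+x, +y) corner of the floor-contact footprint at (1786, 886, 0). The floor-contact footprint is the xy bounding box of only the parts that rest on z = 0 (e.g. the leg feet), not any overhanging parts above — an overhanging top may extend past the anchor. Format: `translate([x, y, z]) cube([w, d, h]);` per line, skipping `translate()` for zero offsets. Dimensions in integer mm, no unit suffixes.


translate([180, 489, 372]) cube([1606, 397, 57]);
translate([180, 489, 0]) cube([76, 76, 372]);
translate([180, 810, 0]) cube([76, 76, 372]);
translate([1710, 489, 0]) cube([76, 76, 372]);
translate([1710, 810, 0]) cube([76, 76, 372]);


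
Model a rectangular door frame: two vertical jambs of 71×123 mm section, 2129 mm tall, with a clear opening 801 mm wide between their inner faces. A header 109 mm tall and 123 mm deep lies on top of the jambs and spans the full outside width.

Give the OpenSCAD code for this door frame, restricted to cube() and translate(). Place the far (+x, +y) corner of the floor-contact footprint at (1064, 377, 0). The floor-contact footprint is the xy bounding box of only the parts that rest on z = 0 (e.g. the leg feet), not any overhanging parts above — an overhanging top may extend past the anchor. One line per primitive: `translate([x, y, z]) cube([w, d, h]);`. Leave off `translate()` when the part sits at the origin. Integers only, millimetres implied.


translate([121, 254, 0]) cube([71, 123, 2129]);
translate([993, 254, 0]) cube([71, 123, 2129]);
translate([121, 254, 2129]) cube([943, 123, 109]);


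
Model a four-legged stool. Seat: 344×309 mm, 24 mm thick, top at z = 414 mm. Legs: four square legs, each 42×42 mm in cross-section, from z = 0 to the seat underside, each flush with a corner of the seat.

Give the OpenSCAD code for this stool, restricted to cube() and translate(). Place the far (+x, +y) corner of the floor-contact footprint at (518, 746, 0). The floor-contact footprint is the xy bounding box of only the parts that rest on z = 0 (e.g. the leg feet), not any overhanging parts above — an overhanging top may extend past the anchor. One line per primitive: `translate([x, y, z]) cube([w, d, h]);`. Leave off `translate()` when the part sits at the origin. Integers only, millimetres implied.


translate([174, 437, 390]) cube([344, 309, 24]);
translate([174, 437, 0]) cube([42, 42, 390]);
translate([476, 437, 0]) cube([42, 42, 390]);
translate([174, 704, 0]) cube([42, 42, 390]);
translate([476, 704, 0]) cube([42, 42, 390]);


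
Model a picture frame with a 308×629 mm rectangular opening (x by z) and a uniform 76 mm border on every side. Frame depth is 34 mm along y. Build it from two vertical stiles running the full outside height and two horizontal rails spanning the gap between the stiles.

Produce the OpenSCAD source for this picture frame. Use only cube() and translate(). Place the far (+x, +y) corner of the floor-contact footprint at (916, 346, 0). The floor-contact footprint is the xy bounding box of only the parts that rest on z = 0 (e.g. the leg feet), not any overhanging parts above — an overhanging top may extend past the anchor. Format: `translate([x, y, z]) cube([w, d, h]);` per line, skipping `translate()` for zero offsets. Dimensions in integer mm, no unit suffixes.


translate([456, 312, 0]) cube([76, 34, 781]);
translate([840, 312, 0]) cube([76, 34, 781]);
translate([532, 312, 0]) cube([308, 34, 76]);
translate([532, 312, 705]) cube([308, 34, 76]);


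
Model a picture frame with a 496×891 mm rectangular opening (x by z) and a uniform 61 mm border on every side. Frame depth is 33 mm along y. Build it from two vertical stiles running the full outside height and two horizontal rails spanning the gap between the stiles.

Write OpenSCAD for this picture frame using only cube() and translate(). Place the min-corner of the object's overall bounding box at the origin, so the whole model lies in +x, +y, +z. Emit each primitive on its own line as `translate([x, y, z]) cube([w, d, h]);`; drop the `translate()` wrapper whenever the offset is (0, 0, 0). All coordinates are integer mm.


cube([61, 33, 1013]);
translate([557, 0, 0]) cube([61, 33, 1013]);
translate([61, 0, 0]) cube([496, 33, 61]);
translate([61, 0, 952]) cube([496, 33, 61]);


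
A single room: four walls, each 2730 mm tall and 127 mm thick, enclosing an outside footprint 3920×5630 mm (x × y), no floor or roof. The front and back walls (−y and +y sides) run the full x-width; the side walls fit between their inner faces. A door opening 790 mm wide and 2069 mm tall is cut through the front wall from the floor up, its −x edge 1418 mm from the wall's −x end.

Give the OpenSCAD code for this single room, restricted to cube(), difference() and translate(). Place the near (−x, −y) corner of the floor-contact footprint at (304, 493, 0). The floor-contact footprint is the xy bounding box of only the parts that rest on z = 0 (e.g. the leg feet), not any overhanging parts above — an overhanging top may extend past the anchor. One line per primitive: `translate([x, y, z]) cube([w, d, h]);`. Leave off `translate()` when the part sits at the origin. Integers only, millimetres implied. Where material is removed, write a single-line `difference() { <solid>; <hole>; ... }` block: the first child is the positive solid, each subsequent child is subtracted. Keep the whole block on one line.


difference() { translate([304, 493, 0]) cube([3920, 127, 2730]); translate([1722, 493, 0]) cube([790, 127, 2069]); }
translate([304, 5996, 0]) cube([3920, 127, 2730]);
translate([304, 620, 0]) cube([127, 5376, 2730]);
translate([4097, 620, 0]) cube([127, 5376, 2730]);


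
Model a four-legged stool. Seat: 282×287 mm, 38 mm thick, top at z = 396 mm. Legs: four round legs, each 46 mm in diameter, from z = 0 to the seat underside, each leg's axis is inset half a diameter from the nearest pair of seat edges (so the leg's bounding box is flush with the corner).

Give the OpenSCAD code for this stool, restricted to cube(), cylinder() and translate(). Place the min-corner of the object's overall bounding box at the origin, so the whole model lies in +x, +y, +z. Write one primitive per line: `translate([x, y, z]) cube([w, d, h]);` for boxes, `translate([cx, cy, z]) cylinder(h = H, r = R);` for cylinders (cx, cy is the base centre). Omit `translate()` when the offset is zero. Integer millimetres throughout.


translate([0, 0, 358]) cube([282, 287, 38]);
translate([23, 23, 0]) cylinder(h = 358, r = 23);
translate([259, 23, 0]) cylinder(h = 358, r = 23);
translate([23, 264, 0]) cylinder(h = 358, r = 23);
translate([259, 264, 0]) cylinder(h = 358, r = 23);


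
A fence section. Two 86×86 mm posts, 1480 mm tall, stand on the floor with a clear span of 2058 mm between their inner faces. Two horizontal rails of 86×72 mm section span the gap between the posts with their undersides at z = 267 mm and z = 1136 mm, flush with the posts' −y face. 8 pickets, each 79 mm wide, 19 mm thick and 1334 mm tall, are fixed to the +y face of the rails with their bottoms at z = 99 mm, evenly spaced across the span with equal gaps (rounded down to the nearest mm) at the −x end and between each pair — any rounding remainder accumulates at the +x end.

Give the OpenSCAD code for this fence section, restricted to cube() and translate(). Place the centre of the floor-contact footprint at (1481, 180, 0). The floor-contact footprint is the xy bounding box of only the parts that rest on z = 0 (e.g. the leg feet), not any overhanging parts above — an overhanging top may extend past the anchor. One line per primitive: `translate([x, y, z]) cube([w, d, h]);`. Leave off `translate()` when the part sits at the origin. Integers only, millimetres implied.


translate([366, 137, 0]) cube([86, 86, 1480]);
translate([2510, 137, 0]) cube([86, 86, 1480]);
translate([452, 137, 267]) cube([2058, 86, 72]);
translate([452, 137, 1136]) cube([2058, 86, 72]);
translate([610, 223, 99]) cube([79, 19, 1334]);
translate([847, 223, 99]) cube([79, 19, 1334]);
translate([1084, 223, 99]) cube([79, 19, 1334]);
translate([1321, 223, 99]) cube([79, 19, 1334]);
translate([1558, 223, 99]) cube([79, 19, 1334]);
translate([1795, 223, 99]) cube([79, 19, 1334]);
translate([2032, 223, 99]) cube([79, 19, 1334]);
translate([2269, 223, 99]) cube([79, 19, 1334]);


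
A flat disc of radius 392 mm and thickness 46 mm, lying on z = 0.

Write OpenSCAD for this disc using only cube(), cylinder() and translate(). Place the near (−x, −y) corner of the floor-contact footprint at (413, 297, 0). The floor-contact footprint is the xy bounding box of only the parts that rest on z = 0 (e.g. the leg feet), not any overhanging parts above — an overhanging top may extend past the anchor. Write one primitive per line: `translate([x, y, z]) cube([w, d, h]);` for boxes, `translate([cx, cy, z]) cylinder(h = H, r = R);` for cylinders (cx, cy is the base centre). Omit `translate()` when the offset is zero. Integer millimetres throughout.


translate([805, 689, 0]) cylinder(h = 46, r = 392);


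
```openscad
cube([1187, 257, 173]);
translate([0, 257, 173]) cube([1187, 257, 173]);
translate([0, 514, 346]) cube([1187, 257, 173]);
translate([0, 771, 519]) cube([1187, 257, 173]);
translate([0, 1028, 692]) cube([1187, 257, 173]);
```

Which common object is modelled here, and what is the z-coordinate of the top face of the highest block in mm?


A staircase. The total rise is 865 mm.

5 identical blocks, each offset up and back from the previous — a staircase. Each step is 173 mm tall and there are 5 of them, so the total rise is 5 × 173 = 865 mm.


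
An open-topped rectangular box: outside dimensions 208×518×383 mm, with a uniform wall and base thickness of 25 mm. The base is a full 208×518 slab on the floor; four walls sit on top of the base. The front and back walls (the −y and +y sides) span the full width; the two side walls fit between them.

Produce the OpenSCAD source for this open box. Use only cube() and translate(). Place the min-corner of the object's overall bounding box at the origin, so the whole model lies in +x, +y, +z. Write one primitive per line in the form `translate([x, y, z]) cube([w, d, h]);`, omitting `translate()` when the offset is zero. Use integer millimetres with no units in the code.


cube([208, 518, 25]);
translate([0, 0, 25]) cube([208, 25, 358]);
translate([0, 493, 25]) cube([208, 25, 358]);
translate([0, 25, 25]) cube([25, 468, 358]);
translate([183, 25, 25]) cube([25, 468, 358]);


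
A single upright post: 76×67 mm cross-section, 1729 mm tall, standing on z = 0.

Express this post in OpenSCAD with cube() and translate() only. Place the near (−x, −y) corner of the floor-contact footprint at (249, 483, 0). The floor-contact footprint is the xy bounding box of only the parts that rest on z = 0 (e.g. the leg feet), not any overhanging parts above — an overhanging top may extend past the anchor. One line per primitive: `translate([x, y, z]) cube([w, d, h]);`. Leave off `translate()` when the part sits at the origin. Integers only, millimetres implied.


translate([249, 483, 0]) cube([76, 67, 1729]);


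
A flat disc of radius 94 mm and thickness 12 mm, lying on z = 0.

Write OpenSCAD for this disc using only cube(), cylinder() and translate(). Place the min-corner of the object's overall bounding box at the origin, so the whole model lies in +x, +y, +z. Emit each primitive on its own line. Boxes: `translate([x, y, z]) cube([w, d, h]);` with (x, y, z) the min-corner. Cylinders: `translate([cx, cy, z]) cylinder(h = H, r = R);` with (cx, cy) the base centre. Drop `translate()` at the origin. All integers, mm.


translate([94, 94, 0]) cylinder(h = 12, r = 94);


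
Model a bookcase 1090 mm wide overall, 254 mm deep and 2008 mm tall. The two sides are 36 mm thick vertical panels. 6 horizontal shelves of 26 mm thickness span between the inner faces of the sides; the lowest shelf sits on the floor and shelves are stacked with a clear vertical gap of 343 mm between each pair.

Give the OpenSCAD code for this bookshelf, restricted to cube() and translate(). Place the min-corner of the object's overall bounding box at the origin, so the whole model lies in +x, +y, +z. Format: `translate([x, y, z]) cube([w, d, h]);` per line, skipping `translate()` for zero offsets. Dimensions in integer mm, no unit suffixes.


cube([36, 254, 2008]);
translate([1054, 0, 0]) cube([36, 254, 2008]);
translate([36, 0, 0]) cube([1018, 254, 26]);
translate([36, 0, 369]) cube([1018, 254, 26]);
translate([36, 0, 738]) cube([1018, 254, 26]);
translate([36, 0, 1107]) cube([1018, 254, 26]);
translate([36, 0, 1476]) cube([1018, 254, 26]);
translate([36, 0, 1845]) cube([1018, 254, 26]);


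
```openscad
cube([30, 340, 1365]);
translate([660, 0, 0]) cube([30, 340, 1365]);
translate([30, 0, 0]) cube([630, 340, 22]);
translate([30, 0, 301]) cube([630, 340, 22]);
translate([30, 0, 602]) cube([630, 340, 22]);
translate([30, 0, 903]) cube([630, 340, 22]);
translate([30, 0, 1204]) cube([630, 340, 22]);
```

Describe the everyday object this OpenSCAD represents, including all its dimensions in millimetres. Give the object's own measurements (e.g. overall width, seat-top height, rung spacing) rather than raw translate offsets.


An open bookshelf. Two side panels, each 30 mm thick, 340 mm deep and 1365 mm tall, stand 690 mm apart (outside-to-outside). Between them sit 5 shelves, each 22 mm thick and 340 mm deep, spanning the full gap between the sides. The bottom shelf rests on the floor (its underside at z = 0) and the clear gap between one shelf's top and the next shelf's underside is 279 mm.


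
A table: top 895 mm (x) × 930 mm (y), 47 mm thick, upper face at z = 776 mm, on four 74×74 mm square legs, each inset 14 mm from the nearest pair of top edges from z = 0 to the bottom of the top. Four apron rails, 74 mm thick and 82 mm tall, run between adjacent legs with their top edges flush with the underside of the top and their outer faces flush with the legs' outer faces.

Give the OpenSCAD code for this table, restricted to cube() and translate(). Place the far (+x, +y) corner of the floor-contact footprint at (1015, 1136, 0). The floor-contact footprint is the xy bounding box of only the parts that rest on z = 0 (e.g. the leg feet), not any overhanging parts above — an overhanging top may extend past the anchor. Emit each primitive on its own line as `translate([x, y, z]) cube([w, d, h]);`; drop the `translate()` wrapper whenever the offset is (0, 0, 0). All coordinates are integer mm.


translate([134, 220, 729]) cube([895, 930, 47]);
translate([148, 234, 0]) cube([74, 74, 729]);
translate([941, 234, 0]) cube([74, 74, 729]);
translate([148, 1062, 0]) cube([74, 74, 729]);
translate([941, 1062, 0]) cube([74, 74, 729]);
translate([222, 234, 647]) cube([719, 74, 82]);
translate([222, 1062, 647]) cube([719, 74, 82]);
translate([148, 308, 647]) cube([74, 754, 82]);
translate([941, 308, 647]) cube([74, 754, 82]);


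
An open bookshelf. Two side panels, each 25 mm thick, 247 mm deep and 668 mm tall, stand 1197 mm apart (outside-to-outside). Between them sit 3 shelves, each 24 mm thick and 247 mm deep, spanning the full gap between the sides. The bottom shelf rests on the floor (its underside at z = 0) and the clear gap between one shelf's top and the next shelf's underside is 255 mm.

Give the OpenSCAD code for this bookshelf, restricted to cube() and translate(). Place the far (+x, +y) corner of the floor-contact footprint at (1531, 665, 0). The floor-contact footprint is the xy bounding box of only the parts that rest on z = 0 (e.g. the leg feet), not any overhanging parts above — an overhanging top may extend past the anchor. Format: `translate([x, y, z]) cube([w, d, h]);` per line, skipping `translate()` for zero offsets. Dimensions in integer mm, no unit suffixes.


translate([334, 418, 0]) cube([25, 247, 668]);
translate([1506, 418, 0]) cube([25, 247, 668]);
translate([359, 418, 0]) cube([1147, 247, 24]);
translate([359, 418, 279]) cube([1147, 247, 24]);
translate([359, 418, 558]) cube([1147, 247, 24]);


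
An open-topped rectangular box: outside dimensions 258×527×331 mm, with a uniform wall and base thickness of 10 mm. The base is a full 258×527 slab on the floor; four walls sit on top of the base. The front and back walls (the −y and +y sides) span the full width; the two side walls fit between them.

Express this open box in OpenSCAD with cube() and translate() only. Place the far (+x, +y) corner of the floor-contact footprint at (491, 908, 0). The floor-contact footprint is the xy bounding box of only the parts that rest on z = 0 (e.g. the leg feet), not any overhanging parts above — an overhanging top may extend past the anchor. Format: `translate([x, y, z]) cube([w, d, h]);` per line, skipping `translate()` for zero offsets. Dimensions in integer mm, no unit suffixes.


translate([233, 381, 0]) cube([258, 527, 10]);
translate([233, 381, 10]) cube([258, 10, 321]);
translate([233, 898, 10]) cube([258, 10, 321]);
translate([233, 391, 10]) cube([10, 507, 321]);
translate([481, 391, 10]) cube([10, 507, 321]);


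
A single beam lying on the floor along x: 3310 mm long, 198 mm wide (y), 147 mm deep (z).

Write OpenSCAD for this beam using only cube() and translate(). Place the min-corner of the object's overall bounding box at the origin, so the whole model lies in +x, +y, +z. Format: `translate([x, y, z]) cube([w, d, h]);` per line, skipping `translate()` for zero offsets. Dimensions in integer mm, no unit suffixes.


cube([3310, 198, 147]);


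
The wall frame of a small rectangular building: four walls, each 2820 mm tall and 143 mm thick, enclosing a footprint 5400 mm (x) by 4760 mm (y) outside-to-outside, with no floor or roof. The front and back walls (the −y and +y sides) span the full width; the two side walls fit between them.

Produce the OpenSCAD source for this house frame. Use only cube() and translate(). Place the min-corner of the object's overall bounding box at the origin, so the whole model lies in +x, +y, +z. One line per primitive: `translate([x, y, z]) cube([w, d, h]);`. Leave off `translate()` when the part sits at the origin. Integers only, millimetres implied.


cube([5400, 143, 2820]);
translate([0, 4617, 0]) cube([5400, 143, 2820]);
translate([0, 143, 0]) cube([143, 4474, 2820]);
translate([5257, 143, 0]) cube([143, 4474, 2820]);


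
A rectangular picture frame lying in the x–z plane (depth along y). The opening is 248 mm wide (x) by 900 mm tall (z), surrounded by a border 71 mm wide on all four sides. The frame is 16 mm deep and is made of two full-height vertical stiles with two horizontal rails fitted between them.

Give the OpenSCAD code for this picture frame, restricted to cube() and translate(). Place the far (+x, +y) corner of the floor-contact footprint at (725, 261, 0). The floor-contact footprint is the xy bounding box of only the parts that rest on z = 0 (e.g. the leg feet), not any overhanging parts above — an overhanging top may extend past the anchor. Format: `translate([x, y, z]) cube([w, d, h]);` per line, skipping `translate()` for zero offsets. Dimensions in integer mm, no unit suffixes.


translate([335, 245, 0]) cube([71, 16, 1042]);
translate([654, 245, 0]) cube([71, 16, 1042]);
translate([406, 245, 0]) cube([248, 16, 71]);
translate([406, 245, 971]) cube([248, 16, 71]);


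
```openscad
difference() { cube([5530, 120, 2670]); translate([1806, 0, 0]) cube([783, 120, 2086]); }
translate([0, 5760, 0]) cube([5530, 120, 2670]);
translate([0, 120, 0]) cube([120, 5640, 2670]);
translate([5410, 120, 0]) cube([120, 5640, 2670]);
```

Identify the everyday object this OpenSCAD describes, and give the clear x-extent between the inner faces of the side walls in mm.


A single room. The interior width is 5290 mm.

Four walls enclosing a rectangle with a door in the front wall — a room. Outside width 5530 minus two 120 mm walls gives 5290 mm.


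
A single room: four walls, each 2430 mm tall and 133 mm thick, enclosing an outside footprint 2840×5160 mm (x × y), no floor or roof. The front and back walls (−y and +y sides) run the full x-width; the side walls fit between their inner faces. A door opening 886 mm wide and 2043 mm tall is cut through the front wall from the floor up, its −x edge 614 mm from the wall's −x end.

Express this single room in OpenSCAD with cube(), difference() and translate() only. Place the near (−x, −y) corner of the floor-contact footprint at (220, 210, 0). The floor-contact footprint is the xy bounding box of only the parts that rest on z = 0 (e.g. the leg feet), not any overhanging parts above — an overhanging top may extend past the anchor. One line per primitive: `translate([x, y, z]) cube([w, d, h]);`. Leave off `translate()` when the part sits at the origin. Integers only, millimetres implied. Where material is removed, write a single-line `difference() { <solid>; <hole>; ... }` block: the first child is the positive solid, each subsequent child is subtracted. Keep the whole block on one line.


difference() { translate([220, 210, 0]) cube([2840, 133, 2430]); translate([834, 210, 0]) cube([886, 133, 2043]); }
translate([220, 5237, 0]) cube([2840, 133, 2430]);
translate([220, 343, 0]) cube([133, 4894, 2430]);
translate([2927, 343, 0]) cube([133, 4894, 2430]);


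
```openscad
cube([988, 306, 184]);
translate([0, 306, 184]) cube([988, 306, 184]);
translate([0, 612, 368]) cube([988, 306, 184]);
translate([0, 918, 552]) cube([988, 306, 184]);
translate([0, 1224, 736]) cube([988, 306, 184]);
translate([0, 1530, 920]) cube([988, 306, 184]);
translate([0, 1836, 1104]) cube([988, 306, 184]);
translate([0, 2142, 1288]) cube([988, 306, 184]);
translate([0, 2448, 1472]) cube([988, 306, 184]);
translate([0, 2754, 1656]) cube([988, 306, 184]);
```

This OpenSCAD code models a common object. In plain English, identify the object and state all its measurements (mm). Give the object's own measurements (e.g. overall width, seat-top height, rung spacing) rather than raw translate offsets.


A straight staircase of 10 solid steps. Each step is 988 mm wide (x), 306 mm deep (y, the going) and 184 mm tall (the rise). The first step rests on the floor; each subsequent step sits one going further in +y and one rise higher in +z, directly behind and above the previous step with no overlap.


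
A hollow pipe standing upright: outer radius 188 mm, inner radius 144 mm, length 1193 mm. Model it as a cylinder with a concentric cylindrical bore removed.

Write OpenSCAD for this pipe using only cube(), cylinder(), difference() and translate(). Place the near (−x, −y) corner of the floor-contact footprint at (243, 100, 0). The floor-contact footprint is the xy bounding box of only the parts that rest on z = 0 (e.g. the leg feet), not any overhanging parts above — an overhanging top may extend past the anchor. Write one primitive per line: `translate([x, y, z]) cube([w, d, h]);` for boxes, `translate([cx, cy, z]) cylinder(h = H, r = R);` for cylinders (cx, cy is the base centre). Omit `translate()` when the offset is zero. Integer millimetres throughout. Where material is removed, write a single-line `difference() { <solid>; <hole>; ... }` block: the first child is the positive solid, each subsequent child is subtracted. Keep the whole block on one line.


difference() { translate([431, 288, 0]) cylinder(h = 1193, r = 188); translate([431, 288, 0]) cylinder(h = 1193, r = 144); }


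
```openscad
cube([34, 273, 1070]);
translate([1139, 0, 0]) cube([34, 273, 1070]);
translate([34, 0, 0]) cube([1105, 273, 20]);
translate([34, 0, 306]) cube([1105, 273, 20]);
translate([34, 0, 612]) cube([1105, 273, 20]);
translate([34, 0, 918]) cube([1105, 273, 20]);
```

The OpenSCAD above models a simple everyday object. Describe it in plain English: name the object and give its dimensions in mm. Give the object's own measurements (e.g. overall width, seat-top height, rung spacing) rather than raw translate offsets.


An open bookshelf. Two side panels, each 34 mm thick, 273 mm deep and 1070 mm tall, stand 1173 mm apart (outside-to-outside). Between them sit 4 shelves, each 20 mm thick and 273 mm deep, spanning the full gap between the sides. The bottom shelf rests on the floor (its underside at z = 0) and the clear gap between one shelf's top and the next shelf's underside is 286 mm.


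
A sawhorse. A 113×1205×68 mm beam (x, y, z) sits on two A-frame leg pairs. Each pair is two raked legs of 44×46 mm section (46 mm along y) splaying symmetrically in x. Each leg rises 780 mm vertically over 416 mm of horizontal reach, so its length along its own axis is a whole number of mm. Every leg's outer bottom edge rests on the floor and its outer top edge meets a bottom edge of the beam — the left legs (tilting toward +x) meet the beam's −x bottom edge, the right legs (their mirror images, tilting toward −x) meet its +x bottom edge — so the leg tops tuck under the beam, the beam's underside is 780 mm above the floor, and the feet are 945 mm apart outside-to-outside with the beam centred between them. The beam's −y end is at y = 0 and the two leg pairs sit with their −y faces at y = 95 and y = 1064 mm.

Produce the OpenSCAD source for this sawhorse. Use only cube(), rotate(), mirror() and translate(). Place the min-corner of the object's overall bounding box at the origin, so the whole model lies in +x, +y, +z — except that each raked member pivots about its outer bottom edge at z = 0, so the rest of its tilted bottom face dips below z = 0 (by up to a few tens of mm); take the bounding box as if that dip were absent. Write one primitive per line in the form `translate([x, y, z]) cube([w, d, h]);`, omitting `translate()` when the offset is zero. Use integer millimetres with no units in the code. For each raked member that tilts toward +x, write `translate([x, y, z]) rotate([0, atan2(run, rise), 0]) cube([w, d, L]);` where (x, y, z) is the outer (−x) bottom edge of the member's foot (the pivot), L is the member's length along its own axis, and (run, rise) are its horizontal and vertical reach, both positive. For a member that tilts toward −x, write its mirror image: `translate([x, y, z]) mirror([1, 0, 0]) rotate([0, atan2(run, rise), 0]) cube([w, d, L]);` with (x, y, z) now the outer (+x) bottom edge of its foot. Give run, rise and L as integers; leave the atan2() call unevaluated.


translate([416, 0, 780]) cube([113, 1205, 68]);
translate([0, 95, 0]) rotate([0, atan2(416, 780), 0]) cube([44, 46, 884]);
translate([945, 95, 0]) mirror([1, 0, 0]) rotate([0, atan2(416, 780), 0]) cube([44, 46, 884]);
translate([0, 1064, 0]) rotate([0, atan2(416, 780), 0]) cube([44, 46, 884]);
translate([945, 1064, 0]) mirror([1, 0, 0]) rotate([0, atan2(416, 780), 0]) cube([44, 46, 884]);


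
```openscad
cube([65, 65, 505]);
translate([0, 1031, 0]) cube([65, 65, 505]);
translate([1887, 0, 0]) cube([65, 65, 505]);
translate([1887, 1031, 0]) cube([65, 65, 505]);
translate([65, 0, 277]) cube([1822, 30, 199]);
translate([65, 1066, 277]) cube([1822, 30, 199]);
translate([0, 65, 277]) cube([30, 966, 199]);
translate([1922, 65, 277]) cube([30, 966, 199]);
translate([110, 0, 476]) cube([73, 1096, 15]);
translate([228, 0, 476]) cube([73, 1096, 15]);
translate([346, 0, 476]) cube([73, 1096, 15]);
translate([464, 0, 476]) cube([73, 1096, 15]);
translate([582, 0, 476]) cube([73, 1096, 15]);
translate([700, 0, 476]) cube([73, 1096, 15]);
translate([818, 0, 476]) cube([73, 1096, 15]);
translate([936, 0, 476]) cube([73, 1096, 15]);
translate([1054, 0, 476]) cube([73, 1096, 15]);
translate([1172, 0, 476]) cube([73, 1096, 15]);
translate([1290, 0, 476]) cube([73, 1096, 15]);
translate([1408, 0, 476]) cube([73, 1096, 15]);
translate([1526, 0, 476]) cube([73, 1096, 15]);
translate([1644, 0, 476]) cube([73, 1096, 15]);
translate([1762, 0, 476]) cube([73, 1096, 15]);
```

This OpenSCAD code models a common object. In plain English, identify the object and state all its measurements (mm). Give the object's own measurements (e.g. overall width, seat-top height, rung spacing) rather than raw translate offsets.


A bed frame 1952 mm long (x) by 1096 mm wide (y). Four 65×65 mm corner posts, 505 mm tall, at the corners of the footprint. Four rails of 30 mm thickness and 199 mm height run between adjacent posts with their undersides at z = 277 mm, their outer faces flush with the outside of the frame (the two x-running rails run between the posts' inner faces; the two y-running rails run between the posts' inner faces). 15 slats, each 73 mm wide (x) and 15 mm thick, lie across the top of the two x-running rails, running the full 1096 mm width of the frame in y; along x they sit between the end posts with a 45 mm gap after the −x posts and between neighbouring slats, leaving 52 mm before the +x posts.


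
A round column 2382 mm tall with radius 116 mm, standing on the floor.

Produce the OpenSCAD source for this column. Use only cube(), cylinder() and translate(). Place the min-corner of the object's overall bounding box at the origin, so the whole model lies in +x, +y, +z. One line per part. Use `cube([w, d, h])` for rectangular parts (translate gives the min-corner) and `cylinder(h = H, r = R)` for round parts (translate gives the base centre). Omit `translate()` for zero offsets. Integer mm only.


translate([116, 116, 0]) cylinder(h = 2382, r = 116);


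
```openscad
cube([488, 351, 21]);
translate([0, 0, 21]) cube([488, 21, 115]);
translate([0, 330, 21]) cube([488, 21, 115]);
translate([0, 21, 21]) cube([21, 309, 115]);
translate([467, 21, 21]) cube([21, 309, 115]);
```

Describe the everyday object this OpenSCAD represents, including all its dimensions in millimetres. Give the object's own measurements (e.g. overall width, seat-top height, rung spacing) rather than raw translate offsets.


An open-topped rectangular box: outside dimensions 488×351×136 mm, with a uniform wall and base thickness of 21 mm. The base is a full 488×351 slab on the floor; four walls sit on top of the base. The front and back walls (the −y and +y sides) span the full width; the two side walls fit between them.


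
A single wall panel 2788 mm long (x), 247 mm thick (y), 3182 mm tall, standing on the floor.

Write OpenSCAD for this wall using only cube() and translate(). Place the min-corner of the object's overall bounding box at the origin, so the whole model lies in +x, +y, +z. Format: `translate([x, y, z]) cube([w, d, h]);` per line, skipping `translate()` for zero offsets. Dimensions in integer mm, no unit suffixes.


cube([2788, 247, 3182]);


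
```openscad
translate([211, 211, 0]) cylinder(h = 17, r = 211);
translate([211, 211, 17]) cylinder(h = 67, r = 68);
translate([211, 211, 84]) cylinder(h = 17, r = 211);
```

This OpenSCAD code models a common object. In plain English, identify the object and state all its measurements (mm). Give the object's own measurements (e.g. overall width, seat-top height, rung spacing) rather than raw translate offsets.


A spool: two coaxial disc flanges of radius 211 mm and thickness 17 mm, joined by a core cylinder of radius 68 mm and height 67 mm. The lower flange rests on z = 0 and the three cylinders share a vertical axis.


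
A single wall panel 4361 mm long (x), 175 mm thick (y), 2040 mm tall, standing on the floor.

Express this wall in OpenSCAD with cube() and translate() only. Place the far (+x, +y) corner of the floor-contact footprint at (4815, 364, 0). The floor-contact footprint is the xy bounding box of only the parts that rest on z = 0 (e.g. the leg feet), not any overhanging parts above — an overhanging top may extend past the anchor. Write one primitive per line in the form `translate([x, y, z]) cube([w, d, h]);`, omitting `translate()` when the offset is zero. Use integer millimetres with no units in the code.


translate([454, 189, 0]) cube([4361, 175, 2040]);


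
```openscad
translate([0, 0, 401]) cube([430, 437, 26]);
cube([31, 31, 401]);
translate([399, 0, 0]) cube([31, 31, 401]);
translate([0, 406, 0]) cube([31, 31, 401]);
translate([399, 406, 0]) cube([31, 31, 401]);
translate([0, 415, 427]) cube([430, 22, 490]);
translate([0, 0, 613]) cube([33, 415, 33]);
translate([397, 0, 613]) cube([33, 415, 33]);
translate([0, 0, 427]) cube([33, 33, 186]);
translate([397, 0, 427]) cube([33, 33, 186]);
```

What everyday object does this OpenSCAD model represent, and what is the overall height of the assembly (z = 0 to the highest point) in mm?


A chair. The overall height is 917 mm.

A slab on four corner posts with a tall panel at the back — a chair. The seat slab sits at z = 401 with thickness 26, and the 490 mm backrest starts at the seat top, so the overall height is 401 + 26 + 490 = 917 mm.


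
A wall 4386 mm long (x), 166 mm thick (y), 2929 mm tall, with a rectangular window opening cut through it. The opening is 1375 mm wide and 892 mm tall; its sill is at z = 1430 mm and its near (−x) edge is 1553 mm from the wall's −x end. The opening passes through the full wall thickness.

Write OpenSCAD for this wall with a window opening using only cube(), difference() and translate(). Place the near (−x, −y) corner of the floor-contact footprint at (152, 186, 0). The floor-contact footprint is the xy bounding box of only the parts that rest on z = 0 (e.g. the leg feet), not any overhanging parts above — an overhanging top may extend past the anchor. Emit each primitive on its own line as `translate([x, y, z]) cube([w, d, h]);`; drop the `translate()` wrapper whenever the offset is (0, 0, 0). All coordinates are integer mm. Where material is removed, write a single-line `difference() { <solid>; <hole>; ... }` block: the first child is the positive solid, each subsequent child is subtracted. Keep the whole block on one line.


difference() { translate([152, 186, 0]) cube([4386, 166, 2929]); translate([1705, 186, 1430]) cube([1375, 166, 892]); }
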